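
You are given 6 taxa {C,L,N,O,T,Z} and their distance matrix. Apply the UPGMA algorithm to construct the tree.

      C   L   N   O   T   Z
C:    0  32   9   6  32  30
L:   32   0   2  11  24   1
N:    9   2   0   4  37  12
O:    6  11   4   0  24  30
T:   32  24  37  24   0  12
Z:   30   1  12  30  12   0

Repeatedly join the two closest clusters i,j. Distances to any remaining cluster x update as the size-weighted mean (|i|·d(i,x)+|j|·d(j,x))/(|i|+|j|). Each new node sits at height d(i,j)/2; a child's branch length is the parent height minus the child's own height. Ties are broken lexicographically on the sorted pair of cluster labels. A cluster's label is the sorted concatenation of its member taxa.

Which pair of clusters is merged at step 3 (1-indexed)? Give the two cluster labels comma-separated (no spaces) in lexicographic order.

1. join L+Z (d=1) ⇒ LZ; edges |L|=1/2, |Z|=1/2
  updated: d(C,LZ)=31, d(LZ,N)=7, d(LZ,O)=41/2, d(LZ,T)=18
2. join N+O (d=4) ⇒ NO; edges |N|=2, |O|=2
  updated: d(C,NO)=15/2, d(LZ,NO)=55/4, d(NO,T)=61/2
3. join C+NO (d=15/2) ⇒ CNO; edges |C|=15/4, |NO|=7/4
  updated: d(CNO,LZ)=39/2, d(CNO,T)=31
4. join LZ+T (d=18) ⇒ LTZ; edges |LZ|=17/2, |T|=9
  updated: d(CNO,LTZ)=70/3
5. join CNO+LTZ (d=70/3) ⇒ CLNOTZ; edges |CNO|=95/12, |LTZ|=8/3
final tree: ((C:15/4,(N:2,O:2):7/4):95/12,((L:1/2,Z:1/2):17/2,T:9):8/3)
total length: 463/12

C,NO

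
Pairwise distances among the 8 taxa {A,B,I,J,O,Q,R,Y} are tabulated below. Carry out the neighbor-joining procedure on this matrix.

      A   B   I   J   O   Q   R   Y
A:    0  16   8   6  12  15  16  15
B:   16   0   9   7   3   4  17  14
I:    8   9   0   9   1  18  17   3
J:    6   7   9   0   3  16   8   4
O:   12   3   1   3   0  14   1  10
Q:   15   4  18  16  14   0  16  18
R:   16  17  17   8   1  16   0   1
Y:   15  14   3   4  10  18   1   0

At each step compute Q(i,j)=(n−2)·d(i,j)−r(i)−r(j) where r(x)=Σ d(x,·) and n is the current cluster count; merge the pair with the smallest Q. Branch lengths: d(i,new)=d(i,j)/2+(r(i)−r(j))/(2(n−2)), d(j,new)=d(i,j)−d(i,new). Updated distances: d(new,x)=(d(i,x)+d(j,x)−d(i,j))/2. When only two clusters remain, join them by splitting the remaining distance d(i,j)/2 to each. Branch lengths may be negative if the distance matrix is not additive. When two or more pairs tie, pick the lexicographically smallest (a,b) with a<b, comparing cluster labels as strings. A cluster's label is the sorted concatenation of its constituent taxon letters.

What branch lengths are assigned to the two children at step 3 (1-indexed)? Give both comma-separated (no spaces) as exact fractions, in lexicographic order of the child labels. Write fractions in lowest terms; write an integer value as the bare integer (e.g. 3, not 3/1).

91/16,5/16

step 1: merge (B,Q) at d=4, Q=-147; branch lengths B→-7/12, Q→55/12; new cluster BQ
  updated: d(A,BQ)=27/2, d(BQ,I)=23/2, d(BQ,J)=19/2, d(BQ,O)=13/2, d(BQ,R)=29/2, d(BQ,Y)=14
step 2: merge (R,Y) at d=1, Q=-199/2; branch lengths R→31/20, Y→-11/20; new cluster RY
  updated: d(A,RY)=15, d(BQ,RY)=55/4, d(I,RY)=19/2, d(J,RY)=11/2, d(O,RY)=5
step 3: merge (A,J) at d=6, Q=-127/2; branch lengths A→91/16, J→5/16; new cluster AJ
  updated: d(AJ,BQ)=17/2, d(AJ,I)=11/2, d(AJ,O)=9/2, d(AJ,RY)=29/4
step 4: merge (I,O) at d=1, Q=-83/2; branch lengths I→9/4, O→-5/4; new cluster IO
  updated: d(AJ,IO)=9/2, d(BQ,IO)=17/2, d(IO,RY)=27/4
step 5: merge (AJ,BQ) at d=17/2, Q=-34; branch lengths AJ→13/8, BQ→55/8; new cluster ABJQ
  updated: d(ABJQ,IO)=9/4, d(ABJQ,RY)=25/4
step 6: merge (ABJQ,IO) at d=9/4, Q=-61/4; branch lengths ABJQ→7/8, IO→11/8; new cluster ABIJOQ
  updated: d(ABIJOQ,RY)=43/8
step 7: merge (ABIJOQ,RY) at d=43/8; branch lengths ABIJOQ→43/16, RY→43/16; new cluster ABIJOQRY
final tree: ((((A:91/16,J:5/16):13/8,(B:-7/12,Q:55/12):55/8):7/8,(I:9/4,O:-5/4):11/8):43/16,(R:31/20,Y:-11/20):43/16)
total length: 225/8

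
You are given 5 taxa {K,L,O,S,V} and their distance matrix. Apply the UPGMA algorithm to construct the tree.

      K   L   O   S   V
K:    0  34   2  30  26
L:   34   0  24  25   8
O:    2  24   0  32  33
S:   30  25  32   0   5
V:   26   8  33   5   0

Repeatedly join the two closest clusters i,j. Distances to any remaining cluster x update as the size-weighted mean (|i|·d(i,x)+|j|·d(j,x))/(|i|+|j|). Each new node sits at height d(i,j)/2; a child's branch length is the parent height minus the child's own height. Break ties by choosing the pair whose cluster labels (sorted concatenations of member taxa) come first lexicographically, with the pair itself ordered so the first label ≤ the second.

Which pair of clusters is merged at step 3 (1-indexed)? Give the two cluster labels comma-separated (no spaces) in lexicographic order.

L,SV

iteration 1: select K,O (d=2); attach at lengths (1, 1); label the merged cluster KO
  updated: d(KO,L)=29, d(KO,S)=31, d(KO,V)=59/2
iteration 2: select S,V (d=5); attach at lengths (5/2, 5/2); label the merged cluster SV
  updated: d(KO,SV)=121/4, d(L,SV)=33/2
iteration 3: select L,SV (d=33/2); attach at lengths (33/4, 23/4); label the merged cluster LSV
  updated: d(KO,LSV)=179/6
iteration 4: select KO,LSV (d=179/6); attach at lengths (167/12, 20/3); label the merged cluster KLOSV
final tree: ((K:1,O:1):167/12,(L:33/4,(S:5/2,V:5/2):23/4):20/3)
total length: 499/12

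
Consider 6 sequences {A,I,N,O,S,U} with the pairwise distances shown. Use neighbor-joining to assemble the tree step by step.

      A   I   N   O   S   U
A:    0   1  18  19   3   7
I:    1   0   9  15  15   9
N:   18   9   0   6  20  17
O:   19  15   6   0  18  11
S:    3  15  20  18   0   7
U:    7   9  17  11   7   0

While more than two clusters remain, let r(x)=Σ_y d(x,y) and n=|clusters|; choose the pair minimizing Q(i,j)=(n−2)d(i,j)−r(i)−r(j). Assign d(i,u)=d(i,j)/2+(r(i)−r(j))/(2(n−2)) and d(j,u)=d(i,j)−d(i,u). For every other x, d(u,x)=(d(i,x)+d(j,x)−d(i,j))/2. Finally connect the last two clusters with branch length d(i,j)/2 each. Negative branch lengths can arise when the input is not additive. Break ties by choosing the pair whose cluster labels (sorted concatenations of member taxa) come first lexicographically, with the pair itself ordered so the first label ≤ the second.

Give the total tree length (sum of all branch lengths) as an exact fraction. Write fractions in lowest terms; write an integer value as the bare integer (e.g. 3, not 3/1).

1. join N+O (d=6, Q=-115) ⇒ NO; edges |N|=25/8, |O|=23/8
  updated: d(A,NO)=31/2, d(I,NO)=9, d(NO,S)=16, d(NO,U)=11
2. join A+S (d=3, Q=-117/2) ⇒ AS; edges |A|=-11/12, |S|=47/12
  updated: d(AS,I)=13/2, d(AS,NO)=57/4, d(AS,U)=11/2
3. join AS+U (d=11/2, Q=-163/4) ⇒ ASU; edges |AS|=47/16, |U|=41/16
  updated: d(ASU,I)=5, d(ASU,NO)=79/8
4. join ASU+I (d=5, Q=-191/8) ⇒ AISU; edges |ASU|=47/16, |I|=33/16
  updated: d(AISU,NO)=111/16
5. join AISU+NO (d=111/16) ⇒ AINOSU; edges |AISU|=111/32, |NO|=111/32
final tree: ((((A:-11/12,S:47/12):47/16,U:41/16):47/16,I:33/16):111/32,(N:25/8,O:23/8):111/32)
total length: 423/16

423/16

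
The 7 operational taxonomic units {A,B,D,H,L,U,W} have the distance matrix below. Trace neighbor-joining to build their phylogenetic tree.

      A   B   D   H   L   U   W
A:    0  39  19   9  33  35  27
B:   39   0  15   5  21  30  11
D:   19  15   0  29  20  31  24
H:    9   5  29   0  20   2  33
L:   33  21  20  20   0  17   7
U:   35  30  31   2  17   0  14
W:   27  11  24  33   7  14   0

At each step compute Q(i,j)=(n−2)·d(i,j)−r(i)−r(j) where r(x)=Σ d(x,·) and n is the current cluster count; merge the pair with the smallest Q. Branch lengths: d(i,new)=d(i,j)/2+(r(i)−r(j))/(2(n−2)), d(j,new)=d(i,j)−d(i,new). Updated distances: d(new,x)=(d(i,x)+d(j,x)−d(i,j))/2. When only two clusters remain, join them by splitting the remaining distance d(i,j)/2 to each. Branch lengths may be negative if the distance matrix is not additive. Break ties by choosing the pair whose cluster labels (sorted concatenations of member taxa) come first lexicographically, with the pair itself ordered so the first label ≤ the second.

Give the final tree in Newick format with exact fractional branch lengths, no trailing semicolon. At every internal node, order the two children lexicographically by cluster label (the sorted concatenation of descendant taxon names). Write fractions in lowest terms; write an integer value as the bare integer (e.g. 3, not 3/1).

1. join H+U (d=2, Q=-217) ⇒ HU; edges |H|=-21/10, |U|=41/10
  updated: d(A,HU)=21, d(B,HU)=33/2, d(D,HU)=29, d(HU,L)=35/2, d(HU,W)=45/2
2. join A+D (d=19, Q=-170) ⇒ AD; edges |A|=27/2, |D|=11/2
  updated: d(AD,B)=35/2, d(AD,HU)=31/2, d(AD,L)=17, d(AD,W)=16
3. join L+W (d=7, Q=-98) ⇒ LW; edges |L|=9/2, |W|=5/2
  updated: d(AD,LW)=13, d(B,LW)=25/2, d(HU,LW)=33/2
4. join AD+HU (d=31/2, Q=-127/2) ⇒ ADHU; edges |AD|=57/8, |HU|=67/8
  updated: d(ADHU,B)=37/4, d(ADHU,LW)=7
5. join ADHU+B (d=37/4, Q=-115/4) ⇒ ABDHU; edges |ADHU|=15/8, |B|=59/8
  updated: d(ABDHU,LW)=41/8
6. join ABDHU+LW (d=41/8) ⇒ ABDHLUW; edges |ABDHU|=41/16, |LW|=41/16
final tree: ((((A:27/2,D:11/2):57/8,(H:-21/10,U:41/10):67/8):15/8,B:59/8):41/16,(L:9/2,W:5/2):41/16)
total length: 463/8

((((A:27/2,D:11/2):57/8,(H:-21/10,U:41/10):67/8):15/8,B:59/8):41/16,(L:9/2,W:5/2):41/16)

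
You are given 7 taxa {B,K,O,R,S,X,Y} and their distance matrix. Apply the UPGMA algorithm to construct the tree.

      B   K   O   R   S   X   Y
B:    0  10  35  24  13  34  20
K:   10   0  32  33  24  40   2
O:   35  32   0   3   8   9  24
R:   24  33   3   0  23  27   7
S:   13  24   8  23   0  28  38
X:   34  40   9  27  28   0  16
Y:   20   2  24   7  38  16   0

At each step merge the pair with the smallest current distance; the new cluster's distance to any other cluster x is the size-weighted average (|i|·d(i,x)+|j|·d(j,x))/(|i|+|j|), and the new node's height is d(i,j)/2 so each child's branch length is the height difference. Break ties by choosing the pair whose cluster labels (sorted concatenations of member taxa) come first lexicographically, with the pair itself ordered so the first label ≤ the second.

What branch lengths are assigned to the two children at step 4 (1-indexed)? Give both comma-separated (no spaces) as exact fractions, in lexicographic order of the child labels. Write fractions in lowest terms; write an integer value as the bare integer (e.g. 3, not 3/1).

1. join K+Y (d=2) ⇒ KY; edges |K|=1, |Y|=1
  updated: d(B,KY)=15, d(KY,O)=28, d(KY,R)=20, d(KY,S)=31, d(KY,X)=28
2. join O+R (d=3) ⇒ OR; edges |O|=3/2, |R|=3/2
  updated: d(B,OR)=59/2, d(KY,OR)=24, d(OR,S)=31/2, d(OR,X)=18
3. join B+S (d=13) ⇒ BS; edges |B|=13/2, |S|=13/2
  updated: d(BS,KY)=23, d(BS,OR)=45/2, d(BS,X)=31
4. join OR+X (d=18) ⇒ ORX; edges |OR|=15/2, |X|=9
  updated: d(BS,ORX)=76/3, d(KY,ORX)=76/3
5. join BS+KY (d=23) ⇒ BKSY; edges |BS|=5, |KY|=21/2
  updated: d(BKSY,ORX)=76/3
6. join BKSY+ORX (d=76/3) ⇒ BKORSXY; edges |BKSY|=7/6, |ORX|=11/3
final tree: (((B:13/2,S:13/2):5,(K:1,Y:1):21/2):7/6,((O:3/2,R:3/2):15/2,X:9):11/3)
total length: 329/6

15/2,9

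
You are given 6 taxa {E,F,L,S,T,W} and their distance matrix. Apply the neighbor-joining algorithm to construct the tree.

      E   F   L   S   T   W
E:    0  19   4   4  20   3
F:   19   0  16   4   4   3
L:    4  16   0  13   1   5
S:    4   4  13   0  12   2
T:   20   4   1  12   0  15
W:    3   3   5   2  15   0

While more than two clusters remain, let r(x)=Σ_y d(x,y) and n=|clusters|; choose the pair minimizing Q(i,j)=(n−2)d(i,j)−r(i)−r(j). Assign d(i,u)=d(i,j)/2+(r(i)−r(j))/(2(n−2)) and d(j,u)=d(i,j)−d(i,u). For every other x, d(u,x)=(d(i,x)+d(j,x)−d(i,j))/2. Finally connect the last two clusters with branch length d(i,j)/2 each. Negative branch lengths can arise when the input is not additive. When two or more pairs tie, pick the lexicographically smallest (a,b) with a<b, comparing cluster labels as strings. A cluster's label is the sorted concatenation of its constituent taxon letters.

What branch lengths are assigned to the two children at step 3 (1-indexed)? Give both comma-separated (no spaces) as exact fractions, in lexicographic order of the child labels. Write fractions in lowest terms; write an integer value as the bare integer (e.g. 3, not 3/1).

1. join L+T (d=1, Q=-87) ⇒ LT; edges |L|=-9/8, |T|=17/8
  updated: d(E,LT)=23/2, d(F,LT)=19/2, d(LT,S)=12, d(LT,W)=19/2
2. join F+LT (d=19/2, Q=-99/2) ⇒ FLT; edges |F|=43/12, |LT|=71/12
  updated: d(E,FLT)=21/2, d(FLT,S)=13/4, d(FLT,W)=3/2
3. join E+S (d=4, Q=-75/4) ⇒ ES; edges |E|=65/16, |S|=-1/16
  updated: d(ES,FLT)=39/8, d(ES,W)=1/2
4. join ES+FLT (d=39/8, Q=-55/8) ⇒ EFLST; edges |ES|=31/16, |FLT|=47/16
  updated: d(EFLST,W)=-23/16
5. join EFLST+W (d=-23/16) ⇒ EFLSTW; edges |EFLST|=-23/32, |W|=-23/32
final tree: (((E:65/16,S:-1/16):31/16,(F:43/12,(L:-9/8,T:17/8):71/12):47/16):-23/32,W:-23/32)
total length: 287/16

65/16,-1/16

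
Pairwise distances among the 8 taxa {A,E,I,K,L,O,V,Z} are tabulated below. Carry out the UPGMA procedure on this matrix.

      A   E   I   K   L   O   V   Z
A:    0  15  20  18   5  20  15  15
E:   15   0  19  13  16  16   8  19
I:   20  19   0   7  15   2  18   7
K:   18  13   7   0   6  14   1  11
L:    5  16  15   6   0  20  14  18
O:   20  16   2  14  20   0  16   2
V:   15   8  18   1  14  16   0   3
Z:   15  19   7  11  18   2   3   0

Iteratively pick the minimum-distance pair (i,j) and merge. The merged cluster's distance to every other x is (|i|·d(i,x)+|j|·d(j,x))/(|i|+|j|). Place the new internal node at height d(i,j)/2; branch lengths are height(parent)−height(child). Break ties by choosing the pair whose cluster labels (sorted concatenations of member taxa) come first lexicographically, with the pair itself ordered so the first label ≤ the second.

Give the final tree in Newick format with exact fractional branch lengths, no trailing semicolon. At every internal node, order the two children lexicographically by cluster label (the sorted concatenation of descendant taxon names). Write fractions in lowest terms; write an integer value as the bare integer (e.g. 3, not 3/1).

((A:5/2,L:5/2):11/2,((E:21/4,(K:1/2,V:1/2):19/4):19/12,((I:1,O:1):5/4,Z:9/4):55/12):7/6)

1. join K+V (d=1) ⇒ KV; edges |K|=1/2, |V|=1/2
  updated: d(A,KV)=33/2, d(E,KV)=21/2, d(I,KV)=25/2, d(KV,L)=10, d(KV,O)=15, d(KV,Z)=7
2. join I+O (d=2) ⇒ IO; edges |I|=1, |O|=1
  updated: d(A,IO)=20, d(E,IO)=35/2, d(IO,KV)=55/4, d(IO,L)=35/2, d(IO,Z)=9/2
3. join IO+Z (d=9/2) ⇒ IOZ; edges |IO|=5/4, |Z|=9/4
  updated: d(A,IOZ)=55/3, d(E,IOZ)=18, d(IOZ,KV)=23/2, d(IOZ,L)=53/3
4. join A+L (d=5) ⇒ AL; edges |A|=5/2, |L|=5/2
  updated: d(AL,E)=31/2, d(AL,IOZ)=18, d(AL,KV)=53/4
5. join E+KV (d=21/2) ⇒ EKV; edges |E|=21/4, |KV|=19/4
  updated: d(AL,EKV)=14, d(EKV,IOZ)=41/3
6. join EKV+IOZ (d=41/3) ⇒ EIKOVZ; edges |EKV|=19/12, |IOZ|=55/12
  updated: d(AL,EIKOVZ)=16
7. join AL+EIKOVZ (d=16) ⇒ AEIKLOVZ; edges |AL|=11/2, |EIKOVZ|=7/6
final tree: ((A:5/2,L:5/2):11/2,((E:21/4,(K:1/2,V:1/2):19/4):19/12,((I:1,O:1):5/4,Z:9/4):55/12):7/6)
total length: 103/3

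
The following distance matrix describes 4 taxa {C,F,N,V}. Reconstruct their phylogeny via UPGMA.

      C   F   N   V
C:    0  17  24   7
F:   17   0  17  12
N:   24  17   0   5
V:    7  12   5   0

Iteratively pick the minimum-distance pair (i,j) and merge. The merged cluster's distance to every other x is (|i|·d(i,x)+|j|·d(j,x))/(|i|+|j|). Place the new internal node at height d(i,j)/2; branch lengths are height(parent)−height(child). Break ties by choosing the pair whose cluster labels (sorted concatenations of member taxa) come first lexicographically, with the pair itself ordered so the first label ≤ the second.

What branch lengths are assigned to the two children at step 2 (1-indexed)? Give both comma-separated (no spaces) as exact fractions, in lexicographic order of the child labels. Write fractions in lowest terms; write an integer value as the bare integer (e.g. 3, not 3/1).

1. join N+V (d=5) ⇒ NV; edges |N|=5/2, |V|=5/2
  updated: d(C,NV)=31/2, d(F,NV)=29/2
2. join F+NV (d=29/2) ⇒ FNV; edges |F|=29/4, |NV|=19/4
  updated: d(C,FNV)=16
3. join C+FNV (d=16) ⇒ CFNV; edges |C|=8, |FNV|=3/4
final tree: (C:8,(F:29/4,(N:5/2,V:5/2):19/4):3/4)
total length: 103/4

29/4,19/4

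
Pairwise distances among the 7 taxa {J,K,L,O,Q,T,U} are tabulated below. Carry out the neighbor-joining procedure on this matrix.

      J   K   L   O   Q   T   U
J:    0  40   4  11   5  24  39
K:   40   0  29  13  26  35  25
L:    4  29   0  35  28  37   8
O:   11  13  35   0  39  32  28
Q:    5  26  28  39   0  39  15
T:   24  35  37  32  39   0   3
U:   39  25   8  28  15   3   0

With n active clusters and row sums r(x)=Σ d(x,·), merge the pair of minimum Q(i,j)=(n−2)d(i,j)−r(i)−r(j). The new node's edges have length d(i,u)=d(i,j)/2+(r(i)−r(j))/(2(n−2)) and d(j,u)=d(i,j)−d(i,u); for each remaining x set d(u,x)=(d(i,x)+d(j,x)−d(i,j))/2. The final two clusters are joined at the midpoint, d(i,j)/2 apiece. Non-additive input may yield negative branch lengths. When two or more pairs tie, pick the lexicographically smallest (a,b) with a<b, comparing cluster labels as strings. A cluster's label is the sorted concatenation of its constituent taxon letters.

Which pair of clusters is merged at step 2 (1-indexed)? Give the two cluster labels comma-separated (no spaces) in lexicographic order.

iteration 1: select T,U (d=3, Q=-273); attach at lengths (67/10, -37/10); label the merged cluster TU
  updated: d(J,TU)=30, d(K,TU)=57/2, d(L,TU)=21, d(O,TU)=57/2, d(Q,TU)=51/2
iteration 2: select K,O (d=13, Q=-211); attach at lengths (31/4, 21/4); label the merged cluster KO
  updated: d(J,KO)=19, d(KO,L)=51/2, d(KO,Q)=26, d(KO,TU)=22
iteration 3: select J,Q (d=5, Q=-255/2); attach at lengths (-23/12, 83/12); label the merged cluster JQ
  updated: d(JQ,KO)=20, d(JQ,L)=27/2, d(JQ,TU)=101/4
iteration 4: select JQ,L (d=27/2, Q=-367/4); attach at lengths (103/16, 113/16); label the merged cluster JLQ
  updated: d(JLQ,KO)=16, d(JLQ,TU)=131/8
iteration 5: select JLQ,KO (d=16, Q=-435/8); attach at lengths (83/16, 173/16); label the merged cluster JKLOQ
  updated: d(JKLOQ,TU)=179/16
iteration 6: select JKLOQ,TU (d=179/16); attach at lengths (179/32, 179/32); label the merged cluster JKLOQTU
final tree: ((((J:-23/12,Q:83/12):103/16,L:113/16):83/16,(K:31/4,O:21/4):173/16):179/32,(T:67/10,U:-37/10):179/32)
total length: 987/16

K,O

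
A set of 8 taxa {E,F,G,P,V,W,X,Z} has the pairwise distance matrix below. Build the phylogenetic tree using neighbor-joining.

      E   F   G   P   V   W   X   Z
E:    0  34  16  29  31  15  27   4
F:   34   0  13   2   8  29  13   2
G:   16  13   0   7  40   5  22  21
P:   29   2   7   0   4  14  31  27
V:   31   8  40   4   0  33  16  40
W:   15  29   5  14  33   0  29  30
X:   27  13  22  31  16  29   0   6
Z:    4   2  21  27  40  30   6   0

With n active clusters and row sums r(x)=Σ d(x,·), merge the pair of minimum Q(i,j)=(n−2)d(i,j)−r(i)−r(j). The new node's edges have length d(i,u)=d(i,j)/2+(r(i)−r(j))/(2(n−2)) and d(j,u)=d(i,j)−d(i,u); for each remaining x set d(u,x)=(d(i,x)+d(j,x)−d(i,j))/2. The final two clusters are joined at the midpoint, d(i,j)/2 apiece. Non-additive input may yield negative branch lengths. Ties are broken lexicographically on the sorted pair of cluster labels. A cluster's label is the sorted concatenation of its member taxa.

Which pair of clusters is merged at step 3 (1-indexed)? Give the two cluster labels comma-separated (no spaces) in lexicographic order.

step 1: merge (E,Z) at d=4, Q=-262; branch lengths E→25/6, Z→-1/6; new cluster EZ
  updated: d(EZ,F)=16, d(EZ,G)=33/2, d(EZ,P)=26, d(EZ,V)=67/2, d(EZ,W)=41/2, d(EZ,X)=29/2
step 2: merge (G,W) at d=5, Q=-209; branch lengths G→-1/5, W→26/5; new cluster GW
  updated: d(EZ,GW)=16, d(F,GW)=37/2, d(GW,P)=8, d(GW,V)=34, d(GW,X)=23
step 3: merge (P,V) at d=4, Q=-301/2; branch lengths P→-17/16, V→81/16; new cluster PV
  updated: d(EZ,PV)=111/4, d(F,PV)=3, d(GW,PV)=19, d(PV,X)=43/2
step 4: merge (F,PV) at d=3, Q=-451/4; branch lengths F→-47/24, PV→119/24; new cluster FPV
  updated: d(EZ,FPV)=163/8, d(FPV,GW)=69/4, d(FPV,X)=63/4
step 5: merge (EZ,GW) at d=16, Q=-601/8; branch lengths EZ→213/32, GW→299/32; new cluster EGWZ
  updated: d(EGWZ,FPV)=173/16, d(EGWZ,X)=43/4
step 6: merge (EGWZ,FPV) at d=173/16, Q=-597/16; branch lengths EGWZ→93/32, FPV→253/32; new cluster EFGPVWZ
  updated: d(EFGPVWZ,X)=251/32
step 7: merge (EFGPVWZ,X) at d=251/32; branch lengths EFGPVWZ→251/64, X→251/64; new cluster EFGPVWXZ
final tree: ((((E:25/6,Z:-1/6):213/32,(G:-1/5,W:26/5):299/32):93/32,(F:-47/24,(P:-17/16,V:81/16):119/24):253/32):251/64,X:251/64)
total length: 1621/32

P,V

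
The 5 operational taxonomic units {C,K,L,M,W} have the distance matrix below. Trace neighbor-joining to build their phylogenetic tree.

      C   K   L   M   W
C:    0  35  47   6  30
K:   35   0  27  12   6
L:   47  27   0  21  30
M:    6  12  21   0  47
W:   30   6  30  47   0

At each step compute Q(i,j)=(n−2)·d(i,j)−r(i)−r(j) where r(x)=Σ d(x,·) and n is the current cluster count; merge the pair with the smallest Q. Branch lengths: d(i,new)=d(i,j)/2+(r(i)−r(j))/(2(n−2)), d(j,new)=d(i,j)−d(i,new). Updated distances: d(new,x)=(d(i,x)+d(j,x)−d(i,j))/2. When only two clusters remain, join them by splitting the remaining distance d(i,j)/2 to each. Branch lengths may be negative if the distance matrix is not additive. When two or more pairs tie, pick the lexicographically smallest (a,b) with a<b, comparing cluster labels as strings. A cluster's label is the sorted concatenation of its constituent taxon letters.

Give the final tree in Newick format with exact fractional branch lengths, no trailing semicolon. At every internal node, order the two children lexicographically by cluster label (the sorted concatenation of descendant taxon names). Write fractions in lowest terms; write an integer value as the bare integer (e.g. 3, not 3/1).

1. join C+M (d=6, Q=-186) ⇒ CM; edges |C|=25/3, |M|=-7/3
  updated: d(CM,K)=41/2, d(CM,L)=31, d(CM,W)=71/2
2. join CM+L (d=31, Q=-113) ⇒ CLM; edges |CM|=61/4, |L|=63/4
  updated: d(CLM,K)=33/4, d(CLM,W)=69/4
3. join CLM+K (d=33/4, Q=-63/2) ⇒ CKLM; edges |CLM|=39/4, |K|=-3/2
  updated: d(CKLM,W)=15/2
4. join CKLM+W (d=15/2) ⇒ CKLMW; edges |CKLM|=15/4, |W|=15/4
final tree: ((((C:25/3,M:-7/3):61/4,L:63/4):39/4,K:-3/2):15/4,W:15/4)
total length: 211/4

((((C:25/3,M:-7/3):61/4,L:63/4):39/4,K:-3/2):15/4,W:15/4)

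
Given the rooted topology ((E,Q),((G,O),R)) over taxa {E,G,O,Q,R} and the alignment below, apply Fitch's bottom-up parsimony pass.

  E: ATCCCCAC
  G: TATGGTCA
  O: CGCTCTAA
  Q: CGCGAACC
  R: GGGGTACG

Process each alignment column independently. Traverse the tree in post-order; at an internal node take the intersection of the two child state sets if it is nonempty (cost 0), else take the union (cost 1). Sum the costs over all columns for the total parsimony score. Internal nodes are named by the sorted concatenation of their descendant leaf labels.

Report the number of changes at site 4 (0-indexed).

[col 0] EQ: children E:{A}, Q:{C} ∪→ {A,C}; cost 1
[col 0] GO: children G:{T}, O:{C} ∪→ {C,T}; cost 1
[col 0] GOR: children GO:{C,T}, R:{G} ∪→ {C,G,T}; cost 1
[col 0] EGOQR: children EQ:{A,C}, GOR:{C,G,T} ∩→ {C}; cost 0
[col 1] EQ: children E:{T}, Q:{G} ∪→ {G,T}; cost 1
[col 1] GO: children G:{A}, O:{G} ∪→ {A,G}; cost 1
[col 1] GOR: children GO:{A,G}, R:{G} ∩→ {G}; cost 0
[col 1] EGOQR: children EQ:{G,T}, GOR:{G} ∩→ {G}; cost 0
[col 2] EQ: children E:{C}, Q:{C} ∩→ {C}; cost 0
[col 2] GO: children G:{T}, O:{C} ∪→ {C,T}; cost 1
[col 2] GOR: children GO:{C,T}, R:{G} ∪→ {C,G,T}; cost 1
[col 2] EGOQR: children EQ:{C}, GOR:{C,G,T} ∩→ {C}; cost 0
[col 3] EQ: children E:{C}, Q:{G} ∪→ {C,G}; cost 1
[col 3] GO: children G:{G}, O:{T} ∪→ {G,T}; cost 1
[col 3] GOR: children GO:{G,T}, R:{G} ∩→ {G}; cost 0
[col 3] EGOQR: children EQ:{C,G}, GOR:{G} ∩→ {G}; cost 0
[col 4] EQ: children E:{C}, Q:{A} ∪→ {A,C}; cost 1
[col 4] GO: children G:{G}, O:{C} ∪→ {C,G}; cost 1
[col 4] GOR: children GO:{C,G}, R:{T} ∪→ {C,G,T}; cost 1
[col 4] EGOQR: children EQ:{A,C}, GOR:{C,G,T} ∩→ {C}; cost 0
[col 5] EQ: children E:{C}, Q:{A} ∪→ {A,C}; cost 1
[col 5] GO: children G:{T}, O:{T} ∩→ {T}; cost 0
[col 5] GOR: children GO:{T}, R:{A} ∪→ {A,T}; cost 1
[col 5] EGOQR: children EQ:{A,C}, GOR:{A,T} ∩→ {A}; cost 0
[col 6] EQ: children E:{A}, Q:{C} ∪→ {A,C}; cost 1
[col 6] GO: children G:{C}, O:{A} ∪→ {A,C}; cost 1
[col 6] GOR: children GO:{A,C}, R:{C} ∩→ {C}; cost 0
[col 6] EGOQR: children EQ:{A,C}, GOR:{C} ∩→ {C}; cost 0
[col 7] EQ: children E:{C}, Q:{C} ∩→ {C}; cost 0
[col 7] GO: children G:{A}, O:{A} ∩→ {A}; cost 0
[col 7] GOR: children GO:{A}, R:{G} ∪→ {A,G}; cost 1
[col 7] EGOQR: children EQ:{C}, GOR:{A,G} ∪→ {A,C,G}; cost 1
per-site changes: [3, 2, 2, 2, 3, 2, 2, 2]; total = 18

3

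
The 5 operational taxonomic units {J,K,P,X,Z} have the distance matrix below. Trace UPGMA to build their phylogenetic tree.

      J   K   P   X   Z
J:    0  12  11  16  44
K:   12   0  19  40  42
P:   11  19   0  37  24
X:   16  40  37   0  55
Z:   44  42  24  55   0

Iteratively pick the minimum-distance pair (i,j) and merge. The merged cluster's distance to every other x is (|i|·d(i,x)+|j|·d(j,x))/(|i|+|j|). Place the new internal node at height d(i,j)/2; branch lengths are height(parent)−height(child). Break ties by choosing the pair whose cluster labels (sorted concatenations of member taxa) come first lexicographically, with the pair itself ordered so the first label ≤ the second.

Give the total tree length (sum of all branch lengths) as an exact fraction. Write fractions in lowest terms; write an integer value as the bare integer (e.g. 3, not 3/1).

70

step 1: merge (J,P) at d=11; branch lengths J→11/2, P→11/2; new cluster JP
  updated: d(JP,K)=31/2, d(JP,X)=53/2, d(JP,Z)=34
step 2: merge (JP,K) at d=31/2; branch lengths JP→9/4, K→31/4; new cluster JKP
  updated: d(JKP,X)=31, d(JKP,Z)=110/3
step 3: merge (JKP,X) at d=31; branch lengths JKP→31/4, X→31/2; new cluster JKPX
  updated: d(JKPX,Z)=165/4
step 4: merge (JKPX,Z) at d=165/4; branch lengths JKPX→41/8, Z→165/8; new cluster JKPXZ
final tree: ((((J:11/2,P:11/2):9/4,K:31/4):31/4,X:31/2):41/8,Z:165/8)
total length: 70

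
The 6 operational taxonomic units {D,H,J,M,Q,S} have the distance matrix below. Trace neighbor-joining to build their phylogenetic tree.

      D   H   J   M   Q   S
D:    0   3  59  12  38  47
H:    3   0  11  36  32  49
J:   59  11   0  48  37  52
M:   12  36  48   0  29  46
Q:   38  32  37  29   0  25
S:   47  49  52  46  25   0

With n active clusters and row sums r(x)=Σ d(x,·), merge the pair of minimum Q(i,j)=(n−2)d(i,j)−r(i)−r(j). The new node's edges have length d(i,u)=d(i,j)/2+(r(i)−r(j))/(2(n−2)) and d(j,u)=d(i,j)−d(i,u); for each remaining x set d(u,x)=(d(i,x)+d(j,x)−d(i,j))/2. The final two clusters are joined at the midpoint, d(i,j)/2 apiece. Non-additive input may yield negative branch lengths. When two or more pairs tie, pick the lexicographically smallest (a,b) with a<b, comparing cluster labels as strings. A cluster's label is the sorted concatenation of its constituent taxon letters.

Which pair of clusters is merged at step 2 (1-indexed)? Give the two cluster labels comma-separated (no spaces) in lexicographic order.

D,M

1. join H+J (d=11, Q=-294) ⇒ HJ; edges |H|=-4, |J|=15
  updated: d(D,HJ)=51/2, d(HJ,M)=73/2, d(HJ,Q)=29, d(HJ,S)=45
2. join D+M (d=12, Q=-210) ⇒ DM; edges |D|=35/6, |M|=37/6
  updated: d(DM,HJ)=25, d(DM,Q)=55/2, d(DM,S)=81/2
3. join DM+HJ (d=25, Q=-142) ⇒ DHJM; edges |DM|=11, |HJ|=14
  updated: d(DHJM,Q)=63/4, d(DHJM,S)=121/4
4. join DHJM+Q (d=63/4, Q=-71) ⇒ DHJMQ; edges |DHJM|=21/2, |Q|=21/4
  updated: d(DHJMQ,S)=79/4
5. join DHJMQ+S (d=79/4) ⇒ DHJMQS; edges |DHJMQ|=79/8, |S|=79/8
final tree: ((((D:35/6,M:37/6):11,(H:-4,J:15):14):21/2,Q:21/4):79/8,S:79/8)
total length: 167/2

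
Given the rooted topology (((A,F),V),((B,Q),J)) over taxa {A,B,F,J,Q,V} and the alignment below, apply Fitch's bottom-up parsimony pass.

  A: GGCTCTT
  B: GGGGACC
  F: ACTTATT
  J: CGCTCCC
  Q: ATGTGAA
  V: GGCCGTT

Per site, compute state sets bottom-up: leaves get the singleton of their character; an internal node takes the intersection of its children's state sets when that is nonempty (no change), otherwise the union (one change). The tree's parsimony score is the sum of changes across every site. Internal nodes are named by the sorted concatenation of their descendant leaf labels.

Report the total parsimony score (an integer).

[col 0] AF: children A:{G}, F:{A} ∪→ {A,G}; cost 1
[col 0] AFV: children AF:{A,G}, V:{G} ∩→ {G}; cost 0
[col 0] BQ: children B:{G}, Q:{A} ∪→ {A,G}; cost 1
[col 0] BJQ: children BQ:{A,G}, J:{C} ∪→ {A,C,G}; cost 1
[col 0] ABFJQV: children AFV:{G}, BJQ:{A,C,G} ∩→ {G}; cost 0
[col 1] AF: children A:{G}, F:{C} ∪→ {C,G}; cost 1
[col 1] AFV: children AF:{C,G}, V:{G} ∩→ {G}; cost 0
[col 1] BQ: children B:{G}, Q:{T} ∪→ {G,T}; cost 1
[col 1] BJQ: children BQ:{G,T}, J:{G} ∩→ {G}; cost 0
[col 1] ABFJQV: children AFV:{G}, BJQ:{G} ∩→ {G}; cost 0
[col 2] AF: children A:{C}, F:{T} ∪→ {C,T}; cost 1
[col 2] AFV: children AF:{C,T}, V:{C} ∩→ {C}; cost 0
[col 2] BQ: children B:{G}, Q:{G} ∩→ {G}; cost 0
[col 2] BJQ: children BQ:{G}, J:{C} ∪→ {C,G}; cost 1
[col 2] ABFJQV: children AFV:{C}, BJQ:{C,G} ∩→ {C}; cost 0
[col 3] AF: children A:{T}, F:{T} ∩→ {T}; cost 0
[col 3] AFV: children AF:{T}, V:{C} ∪→ {C,T}; cost 1
[col 3] BQ: children B:{G}, Q:{T} ∪→ {G,T}; cost 1
[col 3] BJQ: children BQ:{G,T}, J:{T} ∩→ {T}; cost 0
[col 3] ABFJQV: children AFV:{C,T}, BJQ:{T} ∩→ {T}; cost 0
[col 4] AF: children A:{C}, F:{A} ∪→ {A,C}; cost 1
[col 4] AFV: children AF:{A,C}, V:{G} ∪→ {A,C,G}; cost 1
[col 4] BQ: children B:{A}, Q:{G} ∪→ {A,G}; cost 1
[col 4] BJQ: children BQ:{A,G}, J:{C} ∪→ {A,C,G}; cost 1
[col 4] ABFJQV: children AFV:{A,C,G}, BJQ:{A,C,G} ∩→ {A,C,G}; cost 0
[col 5] AF: children A:{T}, F:{T} ∩→ {T}; cost 0
[col 5] AFV: children AF:{T}, V:{T} ∩→ {T}; cost 0
[col 5] BQ: children B:{C}, Q:{A} ∪→ {A,C}; cost 1
[col 5] BJQ: children BQ:{A,C}, J:{C} ∩→ {C}; cost 0
[col 5] ABFJQV: children AFV:{T}, BJQ:{C} ∪→ {C,T}; cost 1
[col 6] AF: children A:{T}, F:{T} ∩→ {T}; cost 0
[col 6] AFV: children AF:{T}, V:{T} ∩→ {T}; cost 0
[col 6] BQ: children B:{C}, Q:{A} ∪→ {A,C}; cost 1
[col 6] BJQ: children BQ:{A,C}, J:{C} ∩→ {C}; cost 0
[col 6] ABFJQV: children AFV:{T}, BJQ:{C} ∪→ {C,T}; cost 1
per-site changes: [3, 2, 2, 2, 4, 2, 2]; total = 17

17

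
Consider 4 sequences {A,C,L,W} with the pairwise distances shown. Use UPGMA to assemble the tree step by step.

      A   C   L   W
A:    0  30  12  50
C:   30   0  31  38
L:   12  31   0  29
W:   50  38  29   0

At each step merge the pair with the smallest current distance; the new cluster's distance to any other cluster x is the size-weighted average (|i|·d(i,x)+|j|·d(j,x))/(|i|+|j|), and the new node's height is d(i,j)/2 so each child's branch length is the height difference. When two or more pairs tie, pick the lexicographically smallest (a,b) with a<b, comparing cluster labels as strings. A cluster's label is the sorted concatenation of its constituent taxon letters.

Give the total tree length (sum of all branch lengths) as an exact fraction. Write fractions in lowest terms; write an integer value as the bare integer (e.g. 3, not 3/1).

241/4

iteration 1: select A,L (d=12); attach at lengths (6, 6); label the merged cluster AL
  updated: d(AL,C)=61/2, d(AL,W)=79/2
iteration 2: select AL,C (d=61/2); attach at lengths (37/4, 61/4); label the merged cluster ACL
  updated: d(ACL,W)=39
iteration 3: select ACL,W (d=39); attach at lengths (17/4, 39/2); label the merged cluster ACLW
final tree: (((A:6,L:6):37/4,C:61/4):17/4,W:39/2)
total length: 241/4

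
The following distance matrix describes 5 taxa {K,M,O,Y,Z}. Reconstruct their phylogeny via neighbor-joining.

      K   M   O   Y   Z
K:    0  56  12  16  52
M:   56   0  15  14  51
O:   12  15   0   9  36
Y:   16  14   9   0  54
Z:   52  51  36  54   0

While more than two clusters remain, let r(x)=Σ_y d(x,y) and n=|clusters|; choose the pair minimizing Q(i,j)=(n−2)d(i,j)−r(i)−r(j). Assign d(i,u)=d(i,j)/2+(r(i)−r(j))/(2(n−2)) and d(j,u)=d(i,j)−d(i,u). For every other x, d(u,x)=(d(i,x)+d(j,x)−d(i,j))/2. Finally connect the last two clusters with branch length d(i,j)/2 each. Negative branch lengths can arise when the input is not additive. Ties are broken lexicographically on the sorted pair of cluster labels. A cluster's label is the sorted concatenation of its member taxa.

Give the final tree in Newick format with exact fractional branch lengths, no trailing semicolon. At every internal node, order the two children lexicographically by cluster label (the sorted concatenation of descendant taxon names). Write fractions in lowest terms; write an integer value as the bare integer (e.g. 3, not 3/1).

(((K:127/8,Z:289/8):17/8,(M:85/6,Y:-1/6):73/8):-33/16,O:-33/16)

1. join M+Y (d=14, Q=-187) ⇒ MY; edges |M|=85/6, |Y|=-1/6
  updated: d(K,MY)=29, d(MY,O)=5, d(MY,Z)=91/2
2. join K+Z (d=52, Q=-245/2) ⇒ KZ; edges |K|=127/8, |Z|=289/8
  updated: d(KZ,MY)=45/4, d(KZ,O)=-2
3. join KZ+MY (d=45/4, Q=-57/4) ⇒ KMYZ; edges |KZ|=17/8, |MY|=73/8
  updated: d(KMYZ,O)=-33/8
4. join KMYZ+O (d=-33/8) ⇒ KMOYZ; edges |KMYZ|=-33/16, |O|=-33/16
final tree: (((K:127/8,Z:289/8):17/8,(M:85/6,Y:-1/6):73/8):-33/16,O:-33/16)
total length: 585/8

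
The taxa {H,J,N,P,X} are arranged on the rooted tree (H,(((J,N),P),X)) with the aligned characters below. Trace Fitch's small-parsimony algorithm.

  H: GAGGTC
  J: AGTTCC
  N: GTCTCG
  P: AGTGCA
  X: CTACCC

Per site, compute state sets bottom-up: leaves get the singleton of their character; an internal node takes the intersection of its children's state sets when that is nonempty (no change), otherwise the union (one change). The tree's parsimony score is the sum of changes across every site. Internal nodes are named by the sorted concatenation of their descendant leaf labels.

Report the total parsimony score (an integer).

14

site 0, node JN: J={A} ∪ N={G} → {A,G} (+1)
site 0, node JNP: JN={A,G} ∩ P={A} → {A} (+0)
site 0, node JNPX: JNP={A} ∪ X={C} → {A,C} (+1)
site 0, node HJNPX: H={G} ∪ JNPX={A,C} → {A,C,G} (+1)
site 1, node JN: J={G} ∪ N={T} → {G,T} (+1)
site 1, node JNP: JN={G,T} ∩ P={G} → {G} (+0)
site 1, node JNPX: JNP={G} ∪ X={T} → {G,T} (+1)
site 1, node HJNPX: H={A} ∪ JNPX={G,T} → {A,G,T} (+1)
site 2, node JN: J={T} ∪ N={C} → {C,T} (+1)
site 2, node JNP: JN={C,T} ∩ P={T} → {T} (+0)
site 2, node JNPX: JNP={T} ∪ X={A} → {A,T} (+1)
site 2, node HJNPX: H={G} ∪ JNPX={A,T} → {A,G,T} (+1)
site 3, node JN: J={T} ∩ N={T} → {T} (+0)
site 3, node JNP: JN={T} ∪ P={G} → {G,T} (+1)
site 3, node JNPX: JNP={G,T} ∪ X={C} → {C,G,T} (+1)
site 3, node HJNPX: H={G} ∩ JNPX={C,G,T} → {G} (+0)
site 4, node JN: J={C} ∩ N={C} → {C} (+0)
site 4, node JNP: JN={C} ∩ P={C} → {C} (+0)
site 4, node JNPX: JNP={C} ∩ X={C} → {C} (+0)
site 4, node HJNPX: H={T} ∪ JNPX={C} → {C,T} (+1)
site 5, node JN: J={C} ∪ N={G} → {C,G} (+1)
site 5, node JNP: JN={C,G} ∪ P={A} → {A,C,G} (+1)
site 5, node JNPX: JNP={A,C,G} ∩ X={C} → {C} (+0)
site 5, node HJNPX: H={C} ∩ JNPX={C} → {C} (+0)
per-site changes: [3, 3, 3, 2, 1, 2]; total = 14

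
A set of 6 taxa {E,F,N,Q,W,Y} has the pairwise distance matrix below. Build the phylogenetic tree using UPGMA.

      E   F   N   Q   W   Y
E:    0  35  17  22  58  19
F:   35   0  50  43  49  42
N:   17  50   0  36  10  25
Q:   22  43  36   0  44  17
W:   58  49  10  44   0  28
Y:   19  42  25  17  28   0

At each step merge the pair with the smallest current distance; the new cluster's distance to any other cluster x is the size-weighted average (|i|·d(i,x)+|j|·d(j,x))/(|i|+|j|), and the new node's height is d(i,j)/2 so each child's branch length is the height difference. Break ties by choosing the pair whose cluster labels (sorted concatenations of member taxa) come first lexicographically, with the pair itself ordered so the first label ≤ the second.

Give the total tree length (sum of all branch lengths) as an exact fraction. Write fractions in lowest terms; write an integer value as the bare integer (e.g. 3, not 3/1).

5093/60

1. join N+W (d=10) ⇒ NW; edges |N|=5, |W|=5
  updated: d(E,NW)=75/2, d(F,NW)=99/2, d(NW,Q)=40, d(NW,Y)=53/2
2. join Q+Y (d=17) ⇒ QY; edges |Q|=17/2, |Y|=17/2
  updated: d(E,QY)=41/2, d(F,QY)=85/2, d(NW,QY)=133/4
3. join E+QY (d=41/2) ⇒ EQY; edges |E|=41/4, |QY|=7/4
  updated: d(EQY,F)=40, d(EQY,NW)=104/3
4. join EQY+NW (d=104/3) ⇒ ENQWY; edges |EQY|=85/12, |NW|=37/3
  updated: d(ENQWY,F)=219/5
5. join ENQWY+F (d=219/5) ⇒ EFNQWY; edges |ENQWY|=137/30, |F|=219/10
final tree: (((E:41/4,(Q:17/2,Y:17/2):7/4):85/12,(N:5,W:5):37/3):137/30,F:219/10)
total length: 5093/60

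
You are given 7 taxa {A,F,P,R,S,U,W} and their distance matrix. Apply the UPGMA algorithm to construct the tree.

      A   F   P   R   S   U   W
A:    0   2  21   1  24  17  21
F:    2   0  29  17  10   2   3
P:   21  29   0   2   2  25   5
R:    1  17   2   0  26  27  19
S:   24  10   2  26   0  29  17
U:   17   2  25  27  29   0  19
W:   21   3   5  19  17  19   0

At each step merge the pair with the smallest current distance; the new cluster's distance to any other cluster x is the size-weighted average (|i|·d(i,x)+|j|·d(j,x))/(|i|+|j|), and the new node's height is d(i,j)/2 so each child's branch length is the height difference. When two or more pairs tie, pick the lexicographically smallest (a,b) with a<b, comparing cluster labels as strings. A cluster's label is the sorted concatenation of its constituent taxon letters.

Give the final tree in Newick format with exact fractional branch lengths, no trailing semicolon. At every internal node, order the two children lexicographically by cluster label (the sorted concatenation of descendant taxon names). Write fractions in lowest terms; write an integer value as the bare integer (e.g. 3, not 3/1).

(((A:1/2,R:1/2):97/12,((F:1,U:1):9/2,W:11/2):37/12):49/60,(P:1,S:1):42/5)

step 1: merge (A,R) at d=1; branch lengths A→1/2, R→1/2; new cluster AR
  updated: d(AR,F)=19/2, d(AR,P)=23/2, d(AR,S)=25, d(AR,U)=22, d(AR,W)=20
step 2: merge (F,U) at d=2; branch lengths F→1, U→1; new cluster FU
  updated: d(AR,FU)=63/4, d(FU,P)=27, d(FU,S)=39/2, d(FU,W)=11
step 3: merge (P,S) at d=2; branch lengths P→1, S→1; new cluster PS
  updated: d(AR,PS)=73/4, d(FU,PS)=93/4, d(PS,W)=11
step 4: merge (FU,W) at d=11; branch lengths FU→9/2, W→11/2; new cluster FUW
  updated: d(AR,FUW)=103/6, d(FUW,PS)=115/6
step 5: merge (AR,FUW) at d=103/6; branch lengths AR→97/12, FUW→37/12; new cluster AFRUW
  updated: d(AFRUW,PS)=94/5
step 6: merge (AFRUW,PS) at d=94/5; branch lengths AFRUW→49/60, PS→42/5; new cluster AFPRSUW
final tree: (((A:1/2,R:1/2):97/12,((F:1,U:1):9/2,W:11/2):37/12):49/60,(P:1,S:1):42/5)
total length: 2123/60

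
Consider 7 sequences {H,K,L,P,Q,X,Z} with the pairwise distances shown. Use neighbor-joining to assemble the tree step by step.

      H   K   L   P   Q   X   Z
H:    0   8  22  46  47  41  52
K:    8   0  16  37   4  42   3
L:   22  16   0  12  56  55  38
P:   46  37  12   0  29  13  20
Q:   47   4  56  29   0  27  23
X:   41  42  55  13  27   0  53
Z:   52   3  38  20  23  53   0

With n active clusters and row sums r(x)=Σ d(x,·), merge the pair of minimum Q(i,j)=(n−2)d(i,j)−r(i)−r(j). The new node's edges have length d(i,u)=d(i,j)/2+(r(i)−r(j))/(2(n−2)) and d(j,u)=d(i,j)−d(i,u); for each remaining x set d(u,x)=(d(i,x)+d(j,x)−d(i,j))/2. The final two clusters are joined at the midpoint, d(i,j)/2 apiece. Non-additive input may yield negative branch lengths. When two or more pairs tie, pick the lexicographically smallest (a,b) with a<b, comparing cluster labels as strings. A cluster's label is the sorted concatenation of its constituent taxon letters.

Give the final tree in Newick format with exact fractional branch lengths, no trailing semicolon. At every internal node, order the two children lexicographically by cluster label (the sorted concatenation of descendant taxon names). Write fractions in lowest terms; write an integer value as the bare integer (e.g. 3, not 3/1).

iteration 1: select P,X (d=13, Q=-323); attach at lengths (-9/10, 139/10); label the merged cluster PX
  updated: d(H,PX)=37, d(K,PX)=33, d(L,PX)=27, d(PX,Q)=43/2, d(PX,Z)=30
iteration 2: select H,L (d=22, Q=-237); attach at lengths (95/8, 81/8); label the merged cluster HL
  updated: d(HL,K)=1, d(HL,PX)=21, d(HL,Q)=81/2, d(HL,Z)=34
iteration 3: select HL,PX (d=21, Q=-139); attach at lengths (9, 12); label the merged cluster HLPX
  updated: d(HLPX,K)=13/2, d(HLPX,Q)=41/2, d(HLPX,Z)=43/2
iteration 4: select HLPX,Q (d=41/2, Q=-55); attach at lengths (21/2, 10); label the merged cluster HLPQX
  updated: d(HLPQX,K)=-5, d(HLPQX,Z)=12
iteration 5: select HLPQX,K (d=-5, Q=-10); attach at lengths (2, -7); label the merged cluster HKLPQX
  updated: d(HKLPQX,Z)=10
iteration 6: select HKLPQX,Z (d=10); attach at lengths (5, 5); label the merged cluster HKLPQXZ
final tree: (((((H:95/8,L:81/8):9,(P:-9/10,X:139/10):12):21/2,Q:10):2,K:-7):5,Z:5)
total length: 163/2

(((((H:95/8,L:81/8):9,(P:-9/10,X:139/10):12):21/2,Q:10):2,K:-7):5,Z:5)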